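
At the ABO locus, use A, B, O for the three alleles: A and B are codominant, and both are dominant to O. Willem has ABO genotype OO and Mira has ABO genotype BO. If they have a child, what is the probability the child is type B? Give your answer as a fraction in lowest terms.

ABO cross OO × BO → offspring phenotypes: 1/2 O, 1/2 B.
So P(type B) = 1/2.

1/2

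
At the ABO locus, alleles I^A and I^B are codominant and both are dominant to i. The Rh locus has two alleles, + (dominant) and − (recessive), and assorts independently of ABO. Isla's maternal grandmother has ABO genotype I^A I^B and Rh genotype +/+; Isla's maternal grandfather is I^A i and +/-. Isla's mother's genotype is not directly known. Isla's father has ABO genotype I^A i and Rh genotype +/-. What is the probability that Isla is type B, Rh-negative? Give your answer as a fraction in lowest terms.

1/64

Isla's mother's ABO genotype from I^A I^B × I^A i: 1/4 I^A I^A, 1/4 I^A I^B, 1/4 I^A i, 1/4 I^B i.
Crossing each possibility with the father I^A i and summing P(type B): 1/4·0 + 1/4·1/4 + 1/4·0 + 1/4·1/4 = 1/8.
Similarly for Rh via the mother's Rh distribution: P(Rh-) = 1/8.
Independent loci: 1/8 × 1/8 = 1/64.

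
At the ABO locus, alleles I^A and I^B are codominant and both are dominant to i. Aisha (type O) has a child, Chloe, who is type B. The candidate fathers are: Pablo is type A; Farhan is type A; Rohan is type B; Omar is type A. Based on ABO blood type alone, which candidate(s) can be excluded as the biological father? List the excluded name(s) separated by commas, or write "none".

A candidate is excluded only if no genotype consistent with his phenotype could produce a type B child with a type O mother.
Pablo (type A): no genotype consistent with that phenotype can produce a type-B child with a type-O mother.
Farhan (type A): no genotype consistent with that phenotype can produce a type-B child with a type-O mother.
Omar (type A): no genotype consistent with that phenotype can produce a type-B child with a type-O mother.

Pablo, Farhan, Omar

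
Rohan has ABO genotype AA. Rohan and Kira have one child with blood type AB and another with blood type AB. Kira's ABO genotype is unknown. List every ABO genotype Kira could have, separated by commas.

AB, BB, BO

For each candidate genotype of Kira, check whether crossing it with AA can produce every observed child phenotype.
  AA → possible child types {A} ✗
  AB → possible child types {A, AB} ✓
  AO → possible child types {A} ✗
  BB → possible child types {AB} ✓
  BO → possible child types {A, AB} ✓
  OO → possible child types {A} ✗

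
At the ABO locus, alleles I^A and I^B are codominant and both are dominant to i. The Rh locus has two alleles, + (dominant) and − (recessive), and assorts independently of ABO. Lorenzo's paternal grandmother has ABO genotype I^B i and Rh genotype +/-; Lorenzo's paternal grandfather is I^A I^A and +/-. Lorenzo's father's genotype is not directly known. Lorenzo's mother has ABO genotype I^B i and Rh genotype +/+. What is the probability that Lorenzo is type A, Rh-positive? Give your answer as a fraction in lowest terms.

1/4

Lorenzo's father's ABO genotype from I^B i × I^A I^A: 1/2 I^A I^B, 1/2 I^A i.
Crossing each possibility with the mother I^B i and summing P(type A): 1/2·1/4 + 1/2·1/4 = 1/4.
Similarly for Rh via the father's Rh distribution: P(Rh+) = 1.
Independent loci: 1/4 × 1 = 1/4.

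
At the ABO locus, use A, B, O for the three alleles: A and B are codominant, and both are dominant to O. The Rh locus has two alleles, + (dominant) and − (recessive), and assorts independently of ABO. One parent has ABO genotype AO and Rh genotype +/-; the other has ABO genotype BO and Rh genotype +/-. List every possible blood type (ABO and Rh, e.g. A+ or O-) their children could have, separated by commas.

Gametes from AO × BO give offspring ABO genotypes AB, AO, BO, OO, i.e. phenotypes O, A, B, AB.
Rh cross +/- × +/- → phenotypes Rh+, Rh-.
Combining independently: O+, O-, A+, A-, B+, B-, AB+, AB-.

O+, O-, A+, A-, B+, B-, AB+, AB-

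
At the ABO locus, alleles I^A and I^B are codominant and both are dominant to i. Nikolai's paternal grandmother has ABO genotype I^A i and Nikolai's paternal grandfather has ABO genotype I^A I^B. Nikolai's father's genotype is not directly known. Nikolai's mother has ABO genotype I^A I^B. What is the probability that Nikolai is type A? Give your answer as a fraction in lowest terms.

Nikolai's father's ABO genotype from I^A i × I^A I^B: 1/4 I^A I^A, 1/4 I^A I^B, 1/4 I^A i, 1/4 I^B i.
Crossing each possibility with the mother I^A I^B and summing P(type A): 1/4·1/2 + 1/4·1/4 + 1/4·1/2 + 1/4·1/4 = 3/8.

3/8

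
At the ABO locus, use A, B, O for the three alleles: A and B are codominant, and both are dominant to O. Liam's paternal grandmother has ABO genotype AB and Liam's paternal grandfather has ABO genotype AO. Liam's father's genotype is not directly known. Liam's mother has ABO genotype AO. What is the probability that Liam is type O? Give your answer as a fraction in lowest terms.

1/8

Liam's father's ABO genotype from AB × AO: 1/4 AA, 1/4 AB, 1/4 AO, 1/4 BO.
Crossing each possibility with the mother AO and summing P(type O): 1/4·0 + 1/4·0 + 1/4·1/4 + 1/4·1/4 = 1/8.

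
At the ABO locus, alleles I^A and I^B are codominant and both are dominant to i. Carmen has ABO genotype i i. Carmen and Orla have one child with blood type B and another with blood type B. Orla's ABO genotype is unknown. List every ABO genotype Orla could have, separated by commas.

I^A I^B, I^B I^B, I^B i

For each candidate genotype of Orla, check whether crossing it with i i can produce every observed child phenotype.
  I^A I^A → possible child types {A} ✗
  I^A I^B → possible child types {A, B} ✓
  I^A i → possible child types {O, A} ✗
  I^B I^B → possible child types {B} ✓
  I^B i → possible child types {O, B} ✓
  i i → possible child types {O} ✗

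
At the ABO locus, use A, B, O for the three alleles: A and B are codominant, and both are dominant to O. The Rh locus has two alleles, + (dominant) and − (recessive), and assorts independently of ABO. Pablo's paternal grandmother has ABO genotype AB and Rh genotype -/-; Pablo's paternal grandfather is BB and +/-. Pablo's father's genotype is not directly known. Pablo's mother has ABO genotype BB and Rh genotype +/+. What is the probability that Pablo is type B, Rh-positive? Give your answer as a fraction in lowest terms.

Pablo's father's ABO genotype from AB × BB: 1/2 AB, 1/2 BB.
Crossing each possibility with the mother BB and summing P(type B): 1/2·1/2 + 1/2·1 = 3/4.
Similarly for Rh via the father's Rh distribution: P(Rh+) = 1.
Independent loci: 3/4 × 1 = 3/4.

3/4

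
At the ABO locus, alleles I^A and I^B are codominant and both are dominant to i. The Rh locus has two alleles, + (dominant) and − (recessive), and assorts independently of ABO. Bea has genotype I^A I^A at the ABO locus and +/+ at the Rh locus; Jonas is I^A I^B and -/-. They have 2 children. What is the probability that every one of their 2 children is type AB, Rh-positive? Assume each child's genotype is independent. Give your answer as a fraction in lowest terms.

1/4

ABO cross I^A I^A × I^A I^B → 1/2 A, 1/2 AB.
Rh cross +/+ × -/- → 1 Rh+; so P(type AB, Rh-positive) = 1/2 × 1 = 1/2 per child.
All 2 independent: (1/2)^2 = 1/4.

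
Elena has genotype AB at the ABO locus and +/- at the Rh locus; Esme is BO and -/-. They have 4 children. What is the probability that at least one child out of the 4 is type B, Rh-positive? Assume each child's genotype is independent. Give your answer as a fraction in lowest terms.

175/256

ABO cross AB × BO → 1/4 A, 1/2 B, 1/4 AB.
Rh cross +/- × -/- → 1/2 Rh+, 1/2 Rh-; so P(type B, Rh-positive) = 1/2 × 1/2 = 1/4 per child.
P(none) = (3/4)^4 = 81/256; P(at least one) = 1 − 81/256 = 175/256.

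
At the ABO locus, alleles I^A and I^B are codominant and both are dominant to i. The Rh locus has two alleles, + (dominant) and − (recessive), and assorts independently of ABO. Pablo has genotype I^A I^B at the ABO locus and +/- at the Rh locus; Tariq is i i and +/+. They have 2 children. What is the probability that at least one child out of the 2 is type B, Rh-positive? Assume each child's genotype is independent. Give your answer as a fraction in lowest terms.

3/4

ABO cross I^A I^B × i i → 1/2 A, 1/2 B.
Rh cross +/- × +/+ → 1 Rh+; so P(type B, Rh-positive) = 1/2 × 1 = 1/2 per child.
P(none) = (1/2)^2 = 1/4; P(at least one) = 1 − 1/4 = 3/4.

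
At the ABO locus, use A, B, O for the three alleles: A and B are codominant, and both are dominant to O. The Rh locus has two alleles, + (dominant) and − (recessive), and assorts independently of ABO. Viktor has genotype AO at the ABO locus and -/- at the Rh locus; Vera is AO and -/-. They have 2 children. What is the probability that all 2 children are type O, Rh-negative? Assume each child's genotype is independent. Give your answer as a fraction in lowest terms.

ABO cross AO × AO → 1/4 O, 3/4 A.
Rh cross -/- × -/- → 1 Rh-; so P(type O, Rh-negative) = 1/4 × 1 = 1/4 per child.
All 2 independent: (1/4)^2 = 1/16.

1/16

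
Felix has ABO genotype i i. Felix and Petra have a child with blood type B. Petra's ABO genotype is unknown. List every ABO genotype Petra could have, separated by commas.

For each candidate genotype of Petra, check whether crossing it with i i can produce every observed child phenotype.
  I^A I^A → possible child types {A} ✗
  I^A I^B → possible child types {A, B} ✓
  I^A i → possible child types {O, A} ✗
  I^B I^B → possible child types {B} ✓
  I^B i → possible child types {O, B} ✓
  i i → possible child types {O} ✗

I^A I^B, I^B I^B, I^B i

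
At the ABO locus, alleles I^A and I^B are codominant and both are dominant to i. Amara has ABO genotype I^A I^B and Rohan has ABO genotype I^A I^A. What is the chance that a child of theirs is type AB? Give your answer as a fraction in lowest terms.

ABO cross I^A I^B × I^A I^A → offspring phenotypes: 1/2 A, 1/2 AB.
So P(type AB) = 1/2.

1/2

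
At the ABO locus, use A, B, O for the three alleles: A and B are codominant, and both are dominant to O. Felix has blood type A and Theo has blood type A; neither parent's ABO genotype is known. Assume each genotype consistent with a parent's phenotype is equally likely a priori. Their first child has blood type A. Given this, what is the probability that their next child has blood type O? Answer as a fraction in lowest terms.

1/20

Possible genotypes: Felix ∈ {AA, AO}; Theo ∈ {AA, AO}.
Weight each parental genotype pair by prior × P(type-A child):
  AA × AA: posterior weight 4/15; P(next child type O) = 0.
  AA × AO: posterior weight 4/15; P(next child type O) = 0.
  AO × AA: posterior weight 4/15; P(next child type O) = 0.
  AO × AO: posterior weight 1/5; P(next child type O) = 1/4.
Weighted sum = 1/20.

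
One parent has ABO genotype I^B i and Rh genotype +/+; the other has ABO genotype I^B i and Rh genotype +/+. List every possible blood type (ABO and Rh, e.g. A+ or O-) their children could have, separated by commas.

O+, B+

Gametes from I^B i × I^B i give offspring ABO genotypes I^B I^B, I^B i, i i, i.e. phenotypes O, B.
Rh cross +/+ × +/+ → phenotypes Rh+.
Combining independently: O+, B+.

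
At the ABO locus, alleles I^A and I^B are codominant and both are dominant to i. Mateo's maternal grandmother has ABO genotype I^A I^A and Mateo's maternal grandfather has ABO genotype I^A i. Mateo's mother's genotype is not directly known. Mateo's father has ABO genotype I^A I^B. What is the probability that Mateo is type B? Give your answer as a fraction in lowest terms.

Mateo's mother's ABO genotype from I^A I^A × I^A i: 1/2 I^A I^A, 1/2 I^A i.
Crossing each possibility with the father I^A I^B and summing P(type B): 1/2·0 + 1/2·1/4 = 1/8.

1/8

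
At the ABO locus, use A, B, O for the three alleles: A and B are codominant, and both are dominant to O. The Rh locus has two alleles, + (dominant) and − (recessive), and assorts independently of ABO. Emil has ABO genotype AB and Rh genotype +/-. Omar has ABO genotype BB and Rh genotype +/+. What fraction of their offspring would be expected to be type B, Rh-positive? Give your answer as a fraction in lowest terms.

1/2

ABO cross AB × BB → offspring phenotypes: 1/2 B, 1/2 AB.
Rh cross +/- × +/+ → 1 Rh+.
Independent loci: P(type B, Rh-positive) = 1/2 × 1 = 1/2.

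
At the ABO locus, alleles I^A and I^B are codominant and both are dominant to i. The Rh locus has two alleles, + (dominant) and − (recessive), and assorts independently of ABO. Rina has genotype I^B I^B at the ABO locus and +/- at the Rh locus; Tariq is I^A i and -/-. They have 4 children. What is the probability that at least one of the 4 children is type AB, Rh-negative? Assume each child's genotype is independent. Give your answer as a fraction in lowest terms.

175/256

ABO cross I^B I^B × I^A i → 1/2 B, 1/2 AB.
Rh cross +/- × -/- → 1/2 Rh+, 1/2 Rh-; so P(type AB, Rh-negative) = 1/2 × 1/2 = 1/4 per child.
P(none) = (3/4)^4 = 81/256; P(at least one) = 1 − 81/256 = 175/256.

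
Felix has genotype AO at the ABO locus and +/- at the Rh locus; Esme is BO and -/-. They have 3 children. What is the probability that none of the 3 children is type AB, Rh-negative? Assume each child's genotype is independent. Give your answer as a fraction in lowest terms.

343/512

ABO cross AO × BO → 1/4 O, 1/4 A, 1/4 B, 1/4 AB.
Rh cross +/- × -/- → 1/2 Rh+, 1/2 Rh-; so P(type AB, Rh-negative) = 1/4 × 1/2 = 1/8 per child.
P(not type AB, Rh-negative) = 7/8 for one child; (7/8)^3 = 343/512.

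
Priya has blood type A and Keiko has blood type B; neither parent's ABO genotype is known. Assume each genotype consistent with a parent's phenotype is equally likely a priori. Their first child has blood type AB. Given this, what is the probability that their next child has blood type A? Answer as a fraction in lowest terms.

Possible genotypes: Priya ∈ {AA, AO}; Keiko ∈ {BB, BO}.
Weight each parental genotype pair by prior × P(type-AB child):
  AA × BB: posterior weight 4/9; P(next child type A) = 0.
  AA × BO: posterior weight 2/9; P(next child type A) = 1/2.
  AO × BB: posterior weight 2/9; P(next child type A) = 0.
  AO × BO: posterior weight 1/9; P(next child type A) = 1/4.
Weighted sum = 5/36.

5/36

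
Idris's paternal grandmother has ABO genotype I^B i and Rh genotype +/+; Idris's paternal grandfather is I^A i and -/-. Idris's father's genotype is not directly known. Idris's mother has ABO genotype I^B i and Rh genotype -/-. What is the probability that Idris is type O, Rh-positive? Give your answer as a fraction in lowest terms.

Idris's father's ABO genotype from I^B i × I^A i: 1/4 I^A I^B, 1/4 I^A i, 1/4 I^B i, 1/4 i i.
Crossing each possibility with the mother I^B i and summing P(type O): 1/4·0 + 1/4·1/4 + 1/4·1/4 + 1/4·1/2 = 1/4.
Similarly for Rh via the father's Rh distribution: P(Rh+) = 1/2.
Independent loci: 1/4 × 1/2 = 1/8.

1/8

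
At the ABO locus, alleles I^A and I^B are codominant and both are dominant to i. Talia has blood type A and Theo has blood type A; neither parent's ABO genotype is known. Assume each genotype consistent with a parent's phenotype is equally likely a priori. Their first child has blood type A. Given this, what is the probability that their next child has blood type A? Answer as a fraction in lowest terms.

19/20

Possible genotypes: Talia ∈ {I^A I^A, I^A i}; Theo ∈ {I^A I^A, I^A i}.
Weight each parental genotype pair by prior × P(type-A child):
  I^A I^A × I^A I^A: posterior weight 4/15; P(next child type A) = 1.
  I^A I^A × I^A i: posterior weight 4/15; P(next child type A) = 1.
  I^A i × I^A I^A: posterior weight 4/15; P(next child type A) = 1.
  I^A i × I^A i: posterior weight 1/5; P(next child type A) = 3/4.
Weighted sum = 19/20.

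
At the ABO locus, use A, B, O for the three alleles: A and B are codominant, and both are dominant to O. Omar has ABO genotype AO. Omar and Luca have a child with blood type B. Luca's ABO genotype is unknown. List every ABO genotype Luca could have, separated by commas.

AB, BB, BO

For each candidate genotype of Luca, check whether crossing it with AO can produce every observed child phenotype.
  AA → possible child types {A} ✗
  AB → possible child types {A, B, AB} ✓
  AO → possible child types {O, A} ✗
  BB → possible child types {B, AB} ✓
  BO → possible child types {O, A, B, AB} ✓
  OO → possible child types {O, A} ✗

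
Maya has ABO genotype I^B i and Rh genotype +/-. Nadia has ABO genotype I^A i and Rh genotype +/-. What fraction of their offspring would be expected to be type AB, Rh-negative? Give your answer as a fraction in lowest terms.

ABO cross I^B i × I^A i → offspring phenotypes: 1/4 O, 1/4 A, 1/4 B, 1/4 AB.
Rh cross +/- × +/- → 3/4 Rh+, 1/4 Rh-.
Independent loci: P(type AB, Rh-negative) = 1/4 × 1/4 = 1/16.

1/16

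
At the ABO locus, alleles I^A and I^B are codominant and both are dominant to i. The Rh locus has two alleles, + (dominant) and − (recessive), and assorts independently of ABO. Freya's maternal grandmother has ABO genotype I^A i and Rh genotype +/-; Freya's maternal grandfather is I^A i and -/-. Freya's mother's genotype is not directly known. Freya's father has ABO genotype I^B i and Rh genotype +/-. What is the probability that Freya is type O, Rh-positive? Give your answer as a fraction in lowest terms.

5/32

Freya's mother's ABO genotype from I^A i × I^A i: 1/4 I^A I^A, 1/2 I^A i, 1/4 i i.
Crossing each possibility with the father I^B i and summing P(type O): 1/4·0 + 1/2·1/4 + 1/4·1/2 = 1/4.
Similarly for Rh via the mother's Rh distribution: P(Rh+) = 5/8.
Independent loci: 1/4 × 5/8 = 5/32.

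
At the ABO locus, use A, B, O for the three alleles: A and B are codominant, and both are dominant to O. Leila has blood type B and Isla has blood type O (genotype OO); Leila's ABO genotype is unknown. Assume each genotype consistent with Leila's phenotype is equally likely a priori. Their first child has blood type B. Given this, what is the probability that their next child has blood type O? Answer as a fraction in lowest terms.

Possible genotypes: Leila ∈ {BB, BO}; Isla ∈ {OO}.
Weight each parental genotype pair by prior × P(type-B child):
  BB × OO: posterior weight 2/3; P(next child type O) = 0.
  BO × OO: posterior weight 1/3; P(next child type O) = 1/2.
Weighted sum = 1/6.

1/6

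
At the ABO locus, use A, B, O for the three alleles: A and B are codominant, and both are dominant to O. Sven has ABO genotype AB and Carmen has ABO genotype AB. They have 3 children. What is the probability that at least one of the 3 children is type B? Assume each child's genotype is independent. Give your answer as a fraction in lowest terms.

ABO cross AB × AB → 1/4 A, 1/4 B, 1/2 AB.
So P(type B) = 1/4 per child.
P(none) = (3/4)^3 = 27/64; P(at least one) = 1 − 27/64 = 37/64.

37/64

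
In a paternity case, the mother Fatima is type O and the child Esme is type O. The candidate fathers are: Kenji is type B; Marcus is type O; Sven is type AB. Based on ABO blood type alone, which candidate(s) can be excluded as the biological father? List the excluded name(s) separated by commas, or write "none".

A candidate is excluded only if no genotype consistent with his phenotype could produce a type O child with a type O mother.
Sven (type AB): no genotype consistent with that phenotype can produce a type-O child with a type-O mother.

Sven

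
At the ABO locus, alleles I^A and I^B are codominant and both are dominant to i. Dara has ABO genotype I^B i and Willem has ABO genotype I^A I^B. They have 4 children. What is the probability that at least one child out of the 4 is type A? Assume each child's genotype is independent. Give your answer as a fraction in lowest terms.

175/256

ABO cross I^B i × I^A I^B → 1/4 A, 1/2 B, 1/4 AB.
So P(type A) = 1/4 per child.
P(none) = (3/4)^4 = 81/256; P(at least one) = 1 − 81/256 = 175/256.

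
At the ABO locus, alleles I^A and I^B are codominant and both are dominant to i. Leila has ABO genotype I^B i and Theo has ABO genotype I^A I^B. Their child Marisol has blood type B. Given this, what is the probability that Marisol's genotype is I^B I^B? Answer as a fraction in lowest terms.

Cross I^B i × I^A I^B → 1/4 I^A I^B, 1/4 I^A i, 1/4 I^B I^B, 1/4 I^B i.
Type-B genotypes among offspring: I^B I^B (1/4), I^B i (1/4); total 1/2.
P(I^B I^B | type B) = (1/4) / (1/2) = 1/2.

1/2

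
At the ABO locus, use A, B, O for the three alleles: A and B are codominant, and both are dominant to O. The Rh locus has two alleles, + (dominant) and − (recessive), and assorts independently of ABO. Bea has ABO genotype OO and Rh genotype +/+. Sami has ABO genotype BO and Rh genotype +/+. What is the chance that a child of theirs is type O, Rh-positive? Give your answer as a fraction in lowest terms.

ABO cross OO × BO → offspring phenotypes: 1/2 O, 1/2 B.
Rh cross +/+ × +/+ → 1 Rh+.
Independent loci: P(type O, Rh-positive) = 1/2 × 1 = 1/2.

1/2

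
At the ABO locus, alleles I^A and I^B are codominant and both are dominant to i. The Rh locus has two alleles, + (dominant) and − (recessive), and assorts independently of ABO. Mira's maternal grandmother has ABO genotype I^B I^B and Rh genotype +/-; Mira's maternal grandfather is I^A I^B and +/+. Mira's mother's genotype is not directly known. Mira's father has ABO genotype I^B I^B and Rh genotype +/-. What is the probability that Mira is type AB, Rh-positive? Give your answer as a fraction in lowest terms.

7/32

Mira's mother's ABO genotype from I^B I^B × I^A I^B: 1/2 I^A I^B, 1/2 I^B I^B.
Crossing each possibility with the father I^B I^B and summing P(type AB): 1/2·1/2 + 1/2·0 = 1/4.
Similarly for Rh via the mother's Rh distribution: P(Rh+) = 7/8.
Independent loci: 1/4 × 7/8 = 7/32.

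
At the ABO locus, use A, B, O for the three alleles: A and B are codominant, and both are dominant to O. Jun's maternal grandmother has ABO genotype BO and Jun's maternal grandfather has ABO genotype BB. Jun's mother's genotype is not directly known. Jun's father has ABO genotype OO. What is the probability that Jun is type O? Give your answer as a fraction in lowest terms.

1/4

Jun's mother's ABO genotype from BO × BB: 1/2 BB, 1/2 BO.
Crossing each possibility with the father OO and summing P(type O): 1/2·0 + 1/2·1/2 = 1/4.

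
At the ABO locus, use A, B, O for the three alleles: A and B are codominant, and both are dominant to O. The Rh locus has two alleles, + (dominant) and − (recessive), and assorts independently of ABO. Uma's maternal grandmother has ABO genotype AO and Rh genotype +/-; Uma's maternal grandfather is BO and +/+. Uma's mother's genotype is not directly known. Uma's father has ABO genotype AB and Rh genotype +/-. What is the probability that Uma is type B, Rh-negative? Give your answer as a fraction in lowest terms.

Uma's mother's ABO genotype from AO × BO: 1/4 AB, 1/4 AO, 1/4 BO, 1/4 OO.
Crossing each possibility with the father AB and summing P(type B): 1/4·1/4 + 1/4·1/4 + 1/4·1/2 + 1/4·1/2 = 3/8.
Similarly for Rh via the mother's Rh distribution: P(Rh-) = 1/8.
Independent loci: 3/8 × 1/8 = 3/64.

3/64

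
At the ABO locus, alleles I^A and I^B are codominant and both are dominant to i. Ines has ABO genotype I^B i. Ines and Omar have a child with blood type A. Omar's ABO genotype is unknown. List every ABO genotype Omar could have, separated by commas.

For each candidate genotype of Omar, check whether crossing it with I^B i can produce every observed child phenotype.
  I^A I^A → possible child types {A, AB} ✓
  I^A I^B → possible child types {A, B, AB} ✓
  I^A i → possible child types {O, A, B, AB} ✓
  I^B I^B → possible child types {B} ✗
  I^B i → possible child types {O, B} ✗
  i i → possible child types {O, B} ✗

I^A I^A, I^A I^B, I^A i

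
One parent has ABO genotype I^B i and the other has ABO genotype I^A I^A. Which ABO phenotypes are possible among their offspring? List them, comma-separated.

A, AB

Gametes from I^B i × I^A I^A give offspring ABO genotypes I^A I^B, I^A i, i.e. phenotypes A, AB.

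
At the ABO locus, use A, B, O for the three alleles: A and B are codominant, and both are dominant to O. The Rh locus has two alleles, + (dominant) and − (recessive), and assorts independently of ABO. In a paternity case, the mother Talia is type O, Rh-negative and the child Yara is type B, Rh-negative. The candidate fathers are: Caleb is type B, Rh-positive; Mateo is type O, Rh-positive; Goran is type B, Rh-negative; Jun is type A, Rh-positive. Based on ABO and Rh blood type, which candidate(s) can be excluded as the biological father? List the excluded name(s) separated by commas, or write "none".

A candidate is excluded only if no genotype consistent with his phenotype could produce a type B, Rh-negative child with a type O, Rh-negative mother.
Mateo (type O, Rh+): no genotype consistent with that phenotype can produce a type-B Rh- child with a type-O mother.
Jun (type A, Rh+): no genotype consistent with that phenotype can produce a type-B Rh- child with a type-O mother.

Mateo, Jun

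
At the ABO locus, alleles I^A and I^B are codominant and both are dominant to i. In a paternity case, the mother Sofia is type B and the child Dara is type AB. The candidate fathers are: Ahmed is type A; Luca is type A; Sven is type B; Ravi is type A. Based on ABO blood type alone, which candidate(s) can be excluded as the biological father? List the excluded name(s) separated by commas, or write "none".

Sven

A candidate is excluded only if no genotype consistent with his phenotype could produce a type AB child with a type B mother.
Sven (type B): no genotype consistent with that phenotype can produce a type-AB child with a type-B mother.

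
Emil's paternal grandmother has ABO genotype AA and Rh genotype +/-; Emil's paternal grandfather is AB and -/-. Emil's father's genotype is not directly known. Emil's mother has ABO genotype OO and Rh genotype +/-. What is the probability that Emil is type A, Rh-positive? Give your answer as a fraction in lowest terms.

Emil's father's ABO genotype from AA × AB: 1/2 AA, 1/2 AB.
Crossing each possibility with the mother OO and summing P(type A): 1/2·1 + 1/2·1/2 = 3/4.
Similarly for Rh via the father's Rh distribution: P(Rh+) = 5/8.
Independent loci: 3/4 × 5/8 = 15/32.

15/32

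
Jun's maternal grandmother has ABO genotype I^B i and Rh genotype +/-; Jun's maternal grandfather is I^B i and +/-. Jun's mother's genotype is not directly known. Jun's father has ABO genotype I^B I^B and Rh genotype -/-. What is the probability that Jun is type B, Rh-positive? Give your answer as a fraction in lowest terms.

1/2

Jun's mother's ABO genotype from I^B i × I^B i: 1/4 I^B I^B, 1/2 I^B i, 1/4 i i.
Crossing each possibility with the father I^B I^B and summing P(type B): 1/4·1 + 1/2·1 + 1/4·1 = 1.
Similarly for Rh via the mother's Rh distribution: P(Rh+) = 1/2.
Independent loci: 1 × 1/2 = 1/2.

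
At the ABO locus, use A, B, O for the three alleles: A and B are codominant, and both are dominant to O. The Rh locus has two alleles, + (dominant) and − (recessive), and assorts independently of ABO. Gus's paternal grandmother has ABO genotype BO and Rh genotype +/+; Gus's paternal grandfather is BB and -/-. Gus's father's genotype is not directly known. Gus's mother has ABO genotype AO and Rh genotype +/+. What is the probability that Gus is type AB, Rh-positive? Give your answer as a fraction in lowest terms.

3/8

Gus's father's ABO genotype from BO × BB: 1/2 BB, 1/2 BO.
Crossing each possibility with the mother AO and summing P(type AB): 1/2·1/2 + 1/2·1/4 = 3/8.
Similarly for Rh via the father's Rh distribution: P(Rh+) = 1.
Independent loci: 3/8 × 1 = 3/8.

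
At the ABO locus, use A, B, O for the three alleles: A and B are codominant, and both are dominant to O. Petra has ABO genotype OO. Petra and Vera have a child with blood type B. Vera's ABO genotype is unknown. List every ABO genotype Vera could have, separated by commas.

AB, BB, BO

For each candidate genotype of Vera, check whether crossing it with OO can produce every observed child phenotype.
  AA → possible child types {A} ✗
  AB → possible child types {A, B} ✓
  AO → possible child types {O, A} ✗
  BB → possible child types {B} ✓
  BO → possible child types {O, B} ✓
  OO → possible child types {O} ✗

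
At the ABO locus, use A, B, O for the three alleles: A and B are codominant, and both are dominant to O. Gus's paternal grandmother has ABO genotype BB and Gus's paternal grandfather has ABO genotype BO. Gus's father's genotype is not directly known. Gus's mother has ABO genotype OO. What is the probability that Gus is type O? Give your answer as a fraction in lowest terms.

1/4

Gus's father's ABO genotype from BB × BO: 1/2 BB, 1/2 BO.
Crossing each possibility with the mother OO and summing P(type O): 1/2·0 + 1/2·1/2 = 1/4.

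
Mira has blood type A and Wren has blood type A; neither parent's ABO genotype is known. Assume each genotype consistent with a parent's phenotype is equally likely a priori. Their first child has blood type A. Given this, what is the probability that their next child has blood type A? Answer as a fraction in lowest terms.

19/20

Possible genotypes: Mira ∈ {AA, AO}; Wren ∈ {AA, AO}.
Weight each parental genotype pair by prior × P(type-A child):
  AA × AA: posterior weight 4/15; P(next child type A) = 1.
  AA × AO: posterior weight 4/15; P(next child type A) = 1.
  AO × AA: posterior weight 4/15; P(next child type A) = 1.
  AO × AO: posterior weight 1/5; P(next child type A) = 3/4.
Weighted sum = 19/20.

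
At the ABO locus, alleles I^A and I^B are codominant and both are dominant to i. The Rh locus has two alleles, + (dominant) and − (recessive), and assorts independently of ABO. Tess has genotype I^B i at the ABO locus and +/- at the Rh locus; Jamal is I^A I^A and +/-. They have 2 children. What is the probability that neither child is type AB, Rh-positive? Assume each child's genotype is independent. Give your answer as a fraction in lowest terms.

ABO cross I^B i × I^A I^A → 1/2 A, 1/2 AB.
Rh cross +/- × +/- → 3/4 Rh+, 1/4 Rh-; so P(type AB, Rh-positive) = 1/2 × 3/4 = 3/8 per child.
P(not type AB, Rh-positive) = 5/8 for one child; (5/8)^2 = 25/64.

25/64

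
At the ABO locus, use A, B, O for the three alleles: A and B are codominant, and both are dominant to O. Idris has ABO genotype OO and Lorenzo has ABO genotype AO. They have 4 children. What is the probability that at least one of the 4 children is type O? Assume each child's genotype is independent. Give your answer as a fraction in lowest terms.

15/16

ABO cross OO × AO → 1/2 O, 1/2 A.
So P(type O) = 1/2 per child.
P(none) = (1/2)^4 = 1/16; P(at least one) = 1 − 1/16 = 15/16.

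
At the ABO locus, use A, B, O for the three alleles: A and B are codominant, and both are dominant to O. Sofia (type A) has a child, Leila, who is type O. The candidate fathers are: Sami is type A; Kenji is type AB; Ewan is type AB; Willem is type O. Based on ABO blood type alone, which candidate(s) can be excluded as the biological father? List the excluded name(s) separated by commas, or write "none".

A candidate is excluded only if no genotype consistent with his phenotype could produce a type O child with a type A mother.
Kenji (type AB): no genotype consistent with that phenotype can produce a type-O child with a type-A mother.
Ewan (type AB): no genotype consistent with that phenotype can produce a type-O child with a type-A mother.

Kenji, Ewan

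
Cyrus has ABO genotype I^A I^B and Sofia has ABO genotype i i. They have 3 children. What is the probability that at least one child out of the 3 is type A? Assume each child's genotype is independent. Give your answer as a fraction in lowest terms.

7/8

ABO cross I^A I^B × i i → 1/2 A, 1/2 B.
So P(type A) = 1/2 per child.
P(none) = (1/2)^3 = 1/8; P(at least one) = 1 − 1/8 = 7/8.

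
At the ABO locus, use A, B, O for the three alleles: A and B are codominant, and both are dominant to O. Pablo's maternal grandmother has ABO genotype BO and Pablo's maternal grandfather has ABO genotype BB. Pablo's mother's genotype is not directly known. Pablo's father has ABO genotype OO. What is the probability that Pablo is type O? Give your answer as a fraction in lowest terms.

Pablo's mother's ABO genotype from BO × BB: 1/2 BB, 1/2 BO.
Crossing each possibility with the father OO and summing P(type O): 1/2·0 + 1/2·1/2 = 1/4.

1/4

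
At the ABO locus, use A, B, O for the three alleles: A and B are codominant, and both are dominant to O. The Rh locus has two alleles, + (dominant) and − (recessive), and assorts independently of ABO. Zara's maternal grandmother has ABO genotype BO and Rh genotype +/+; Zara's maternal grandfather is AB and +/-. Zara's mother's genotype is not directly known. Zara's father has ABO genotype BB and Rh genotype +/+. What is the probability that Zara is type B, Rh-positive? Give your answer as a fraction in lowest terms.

Zara's mother's ABO genotype from BO × AB: 1/4 AB, 1/4 AO, 1/4 BB, 1/4 BO.
Crossing each possibility with the father BB and summing P(type B): 1/4·1/2 + 1/4·1/2 + 1/4·1 + 1/4·1 = 3/4.
Similarly for Rh via the mother's Rh distribution: P(Rh+) = 1.
Independent loci: 3/4 × 1 = 3/4.

3/4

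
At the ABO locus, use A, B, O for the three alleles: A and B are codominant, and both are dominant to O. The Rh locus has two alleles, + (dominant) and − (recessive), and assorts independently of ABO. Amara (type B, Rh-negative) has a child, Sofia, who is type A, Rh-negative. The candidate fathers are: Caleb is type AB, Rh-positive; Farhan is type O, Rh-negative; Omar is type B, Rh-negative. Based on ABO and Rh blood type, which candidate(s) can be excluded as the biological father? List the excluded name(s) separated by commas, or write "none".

A candidate is excluded only if no genotype consistent with his phenotype could produce a type A, Rh-negative child with a type B, Rh-negative mother.
Farhan (type O, Rh-): no genotype consistent with that phenotype can produce a type-A Rh- child with a type-B mother.
Omar (type B, Rh-): no genotype consistent with that phenotype can produce a type-A Rh- child with a type-B mother.

Farhan, Omar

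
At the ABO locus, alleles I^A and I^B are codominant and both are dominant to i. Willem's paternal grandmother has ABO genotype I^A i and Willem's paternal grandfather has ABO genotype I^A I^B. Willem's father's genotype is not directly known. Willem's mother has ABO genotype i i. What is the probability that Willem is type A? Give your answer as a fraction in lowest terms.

Willem's father's ABO genotype from I^A i × I^A I^B: 1/4 I^A I^A, 1/4 I^A I^B, 1/4 I^A i, 1/4 I^B i.
Crossing each possibility with the mother i i and summing P(type A): 1/4·1 + 1/4·1/2 + 1/4·1/2 + 1/4·0 = 1/2.

1/2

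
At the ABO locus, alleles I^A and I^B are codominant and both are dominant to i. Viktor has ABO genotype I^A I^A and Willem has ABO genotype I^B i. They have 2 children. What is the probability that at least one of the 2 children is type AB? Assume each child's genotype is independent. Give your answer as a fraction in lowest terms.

ABO cross I^A I^A × I^B i → 1/2 A, 1/2 AB.
So P(type AB) = 1/2 per child.
P(none) = (1/2)^2 = 1/4; P(at least one) = 1 − 1/4 = 3/4.

3/4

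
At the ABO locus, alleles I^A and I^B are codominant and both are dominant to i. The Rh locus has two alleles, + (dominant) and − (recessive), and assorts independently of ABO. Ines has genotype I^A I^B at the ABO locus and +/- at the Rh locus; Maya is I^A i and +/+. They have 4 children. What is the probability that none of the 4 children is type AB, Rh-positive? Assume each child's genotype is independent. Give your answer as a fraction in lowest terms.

ABO cross I^A I^B × I^A i → 1/2 A, 1/4 B, 1/4 AB.
Rh cross +/- × +/+ → 1 Rh+; so P(type AB, Rh-positive) = 1/4 × 1 = 1/4 per child.
P(not type AB, Rh-positive) = 3/4 for one child; (3/4)^4 = 81/256.

81/256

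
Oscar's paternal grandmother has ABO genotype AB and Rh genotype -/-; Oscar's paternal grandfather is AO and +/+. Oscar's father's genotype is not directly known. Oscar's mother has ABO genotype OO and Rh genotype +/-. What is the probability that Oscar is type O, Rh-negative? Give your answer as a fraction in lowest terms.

Oscar's father's ABO genotype from AB × AO: 1/4 AA, 1/4 AB, 1/4 AO, 1/4 BO.
Crossing each possibility with the mother OO and summing P(type O): 1/4·0 + 1/4·0 + 1/4·1/2 + 1/4·1/2 = 1/4.
Similarly for Rh via the father's Rh distribution: P(Rh-) = 1/4.
Independent loci: 1/4 × 1/4 = 1/16.

1/16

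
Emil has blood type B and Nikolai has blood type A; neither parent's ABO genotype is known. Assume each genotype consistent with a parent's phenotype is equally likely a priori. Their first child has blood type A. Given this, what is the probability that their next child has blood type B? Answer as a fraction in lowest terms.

Possible genotypes: Emil ∈ {BB, BO}; Nikolai ∈ {AA, AO}.
Weight each parental genotype pair by prior × P(type-A child):
  BO × AA: posterior weight 2/3; P(next child type B) = 0.
  BO × AO: posterior weight 1/3; P(next child type B) = 1/4.
Weighted sum = 1/12.

1/12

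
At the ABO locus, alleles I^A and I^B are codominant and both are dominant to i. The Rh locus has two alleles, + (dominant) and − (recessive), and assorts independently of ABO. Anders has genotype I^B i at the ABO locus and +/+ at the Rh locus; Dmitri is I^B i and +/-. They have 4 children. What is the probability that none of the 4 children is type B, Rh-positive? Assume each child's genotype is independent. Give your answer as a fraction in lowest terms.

1/256

ABO cross I^B i × I^B i → 1/4 O, 3/4 B.
Rh cross +/+ × +/- → 1 Rh+; so P(type B, Rh-positive) = 3/4 × 1 = 3/4 per child.
P(not type B, Rh-positive) = 1/4 for one child; (1/4)^4 = 1/256.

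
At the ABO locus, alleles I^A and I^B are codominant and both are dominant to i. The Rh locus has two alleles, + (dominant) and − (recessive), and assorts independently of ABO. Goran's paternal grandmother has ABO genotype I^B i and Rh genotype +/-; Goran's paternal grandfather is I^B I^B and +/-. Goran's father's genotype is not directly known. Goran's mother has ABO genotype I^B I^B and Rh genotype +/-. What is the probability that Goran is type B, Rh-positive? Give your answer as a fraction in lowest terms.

Goran's father's ABO genotype from I^B i × I^B I^B: 1/2 I^B I^B, 1/2 I^B i.
Crossing each possibility with the mother I^B I^B and summing P(type B): 1/2·1 + 1/2·1 = 1.
Similarly for Rh via the father's Rh distribution: P(Rh+) = 3/4.
Independent loci: 1 × 3/4 = 3/4.

3/4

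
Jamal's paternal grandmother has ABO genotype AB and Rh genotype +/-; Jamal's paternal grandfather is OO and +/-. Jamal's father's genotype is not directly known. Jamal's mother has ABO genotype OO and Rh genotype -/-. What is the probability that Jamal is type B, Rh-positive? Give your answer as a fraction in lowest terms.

1/8

Jamal's father's ABO genotype from AB × OO: 1/2 AO, 1/2 BO.
Crossing each possibility with the mother OO and summing P(type B): 1/2·0 + 1/2·1/2 = 1/4.
Similarly for Rh via the father's Rh distribution: P(Rh+) = 1/2.
Independent loci: 1/4 × 1/2 = 1/8.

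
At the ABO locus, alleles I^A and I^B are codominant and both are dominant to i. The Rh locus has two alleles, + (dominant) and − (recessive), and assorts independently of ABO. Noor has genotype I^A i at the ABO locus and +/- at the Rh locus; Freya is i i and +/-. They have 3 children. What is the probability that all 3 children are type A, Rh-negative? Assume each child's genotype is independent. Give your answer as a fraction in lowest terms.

ABO cross I^A i × i i → 1/2 O, 1/2 A.
Rh cross +/- × +/- → 3/4 Rh+, 1/4 Rh-; so P(type A, Rh-negative) = 1/2 × 1/4 = 1/8 per child.
All 3 independent: (1/8)^3 = 1/512.

1/512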